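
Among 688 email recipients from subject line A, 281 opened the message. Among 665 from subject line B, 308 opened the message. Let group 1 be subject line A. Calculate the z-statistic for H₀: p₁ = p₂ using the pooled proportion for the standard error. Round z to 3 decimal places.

z = -2.030

Sample proportions: p̂₁ = 281/688 = 0.40843 and p̂₂ = 308/665 = 0.46316.
Pooled p̂ = (281+308)/(688+665) = 589/1353 = 0.43533.
Pooled SE = √[0.2458176·0.00295725] ≈ 0.026962.
z = -0.05473/0.026962 = -2.030.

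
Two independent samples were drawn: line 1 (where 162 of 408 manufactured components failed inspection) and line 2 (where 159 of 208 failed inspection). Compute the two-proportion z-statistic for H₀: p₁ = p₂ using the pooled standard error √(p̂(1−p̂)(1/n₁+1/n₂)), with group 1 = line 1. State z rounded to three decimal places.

z = -8.631

Sample proportions: p̂₁ = 162/408 = 0.39706 and p̂₂ = 159/208 = 0.76442.
Pooled p̂ = (162+159)/(408+208) = 321/616 = 0.52110.
Pooled SE = √[0.2495546·0.00725867] ≈ 0.042561.
z = -0.36736/0.042561 = -8.631.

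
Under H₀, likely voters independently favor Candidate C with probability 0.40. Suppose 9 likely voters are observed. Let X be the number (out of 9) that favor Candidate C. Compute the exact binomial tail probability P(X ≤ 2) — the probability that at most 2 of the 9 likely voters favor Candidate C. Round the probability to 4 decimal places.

P = 0.2318

X is binomial with n = 9 and p = 0.40.
P(X ≤ 2) = C(9,0)·0.40^0·0.60^9 + C(9,1)·0.40^1·0.60^8 + C(9,2)·0.40^2·0.60^7.
= 0.010078 + 0.060466 + 0.161243 = 0.2318.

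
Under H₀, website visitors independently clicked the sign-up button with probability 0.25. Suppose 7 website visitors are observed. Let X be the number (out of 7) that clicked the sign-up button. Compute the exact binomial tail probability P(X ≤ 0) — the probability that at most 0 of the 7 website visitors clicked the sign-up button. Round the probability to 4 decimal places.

X is binomial with n = 7 and p = 0.25.
P(X ≤ 0) = C(7,0)·0.25^0·0.75^7.
= 0.133484 = 0.1335.

P = 0.1335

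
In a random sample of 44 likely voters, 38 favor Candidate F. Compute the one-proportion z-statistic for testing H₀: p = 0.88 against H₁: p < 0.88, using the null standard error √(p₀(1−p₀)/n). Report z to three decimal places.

p̂ = 38/44 = 0.86364.
SE₀ = √(0.88·0.12/44) = 0.048990.
z = (p̂ − p₀)/SE = (0.86364 − 0.88)/0.048990 = -0.334.

z = -0.334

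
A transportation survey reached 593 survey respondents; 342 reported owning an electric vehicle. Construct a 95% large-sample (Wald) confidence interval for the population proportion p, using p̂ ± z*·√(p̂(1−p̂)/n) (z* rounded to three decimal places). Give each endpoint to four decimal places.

(0.5370, 0.6165)

Sample proportion p̂ = 342/593 = 0.57673.
SE = √(p̂(1−p̂)/n) = √(0.244113/593) = 0.020289.
For 95% confidence, z* = 1.960.
Margin = 1.960·0.020289 = 0.03977.
CI: 0.57673 ± 0.03977 = (0.5370, 0.6165).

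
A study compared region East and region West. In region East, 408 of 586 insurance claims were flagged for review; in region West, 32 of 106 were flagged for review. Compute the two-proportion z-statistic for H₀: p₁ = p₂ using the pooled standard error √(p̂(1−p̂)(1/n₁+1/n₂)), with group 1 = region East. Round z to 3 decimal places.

z = 7.765

p̂₁ = 408/586 = 0.69625, p̂₂ = 32/106 = 0.30189.
Pooling: p̂ = 440/692 = 0.63584.
SE = √[p̂(1−p̂)(1/n₁+1/n₂)] = √[0.63584·0.36416·(1/586+1/106)] ≈ 0.050789.
z = (p̂₁ − p̂₂)/SE = (0.69625 − 0.30189)/0.050789 = 0.39436/0.050789 = 7.765.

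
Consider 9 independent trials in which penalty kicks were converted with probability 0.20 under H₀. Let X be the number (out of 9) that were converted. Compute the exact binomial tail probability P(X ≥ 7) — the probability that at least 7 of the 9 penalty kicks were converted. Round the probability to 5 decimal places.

X is binomial with n = 9 and p = 0.20.
P(X ≥ 7) = C(9,7)·0.20^7·0.80^2 + C(9,8)·0.20^8·0.80^1 + C(9,9)·0.20^9·0.80^0.
= 0.000295 + 0.000018 + 0.000001 = 0.00031.

P = 0.00031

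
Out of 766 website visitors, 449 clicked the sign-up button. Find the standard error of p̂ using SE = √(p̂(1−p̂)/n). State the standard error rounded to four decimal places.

SE = 0.0178

The sample proportion is 449/766 = 0.58616.
p̂(1−p̂) = 0.58616·0.41384 = 0.242576.
SE = √(0.242576/766) = √0.000316679 = 0.0178.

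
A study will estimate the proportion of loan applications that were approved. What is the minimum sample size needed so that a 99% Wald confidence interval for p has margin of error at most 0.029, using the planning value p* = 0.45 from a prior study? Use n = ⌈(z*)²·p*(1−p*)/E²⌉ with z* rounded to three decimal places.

n = 1953

For 99% confidence, z* = 2.576.
p*(1−p*) = 0.2475.
Required n before rounding: 6.635776 × 0.2475 / 0.029² = 1952.859.
⌈1952.859⌉ = 1953.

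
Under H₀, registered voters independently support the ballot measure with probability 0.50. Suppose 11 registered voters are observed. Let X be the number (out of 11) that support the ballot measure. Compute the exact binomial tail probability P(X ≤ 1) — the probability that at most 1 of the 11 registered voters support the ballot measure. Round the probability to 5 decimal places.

P = 0.00586

X ~ Binomial(n=11, p=0.50).
P(X ≤ 1) = C(11,0)·0.50^0·0.50^11 + C(11,1)·0.50^1·0.50^10.
= 0.000488 + 0.005371 = 0.00586.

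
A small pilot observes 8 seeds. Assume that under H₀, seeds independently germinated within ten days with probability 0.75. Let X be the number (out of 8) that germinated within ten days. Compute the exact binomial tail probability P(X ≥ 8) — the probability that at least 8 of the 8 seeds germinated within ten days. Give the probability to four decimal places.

X is binomial with n = 8 and p = 0.75.
P(X ≥ 8) = C(8,8)·0.75^8·0.25^0.
= 0.100113 = 0.1001.

P = 0.1001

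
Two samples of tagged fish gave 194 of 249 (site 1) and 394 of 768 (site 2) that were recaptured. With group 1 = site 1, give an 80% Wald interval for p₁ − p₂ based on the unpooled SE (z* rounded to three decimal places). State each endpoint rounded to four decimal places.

(0.2252, 0.3070)

p̂₁ = 0.77912, p̂₂ = 0.51302, so the observed difference is 0.26610.
SE = √(0.000691141 + 0.000325300) = √0.001016441 = 0.031882.
The 80% critical value is z* = 1.282. Margin of error = 0.04087.
So the interval runs from 0.2252 to 0.3070.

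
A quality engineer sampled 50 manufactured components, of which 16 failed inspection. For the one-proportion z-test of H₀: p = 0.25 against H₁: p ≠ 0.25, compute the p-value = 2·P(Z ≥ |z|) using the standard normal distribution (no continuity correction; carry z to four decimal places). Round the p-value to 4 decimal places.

The sample proportion is 16/50 = 0.32000.
Under H₀, SE = √(p₀(1−p₀)/n) = √(0.25·0.75/50) = √0.003750000 = 0.061237.
Test statistic (full precision, shown to 4 dp): z = (16/50 − 0.25)/SE₀ ≈ 1.1431.
From the standard normal, 2·P(Z ≥ |z|) = 0.2530.

p-value = 0.2530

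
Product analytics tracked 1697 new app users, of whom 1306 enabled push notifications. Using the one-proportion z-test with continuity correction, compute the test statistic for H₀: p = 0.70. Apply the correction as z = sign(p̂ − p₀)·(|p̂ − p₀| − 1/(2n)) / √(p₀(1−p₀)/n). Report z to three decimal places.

z = 6.230

Sample proportion p̂ = 1306/1697 = 0.76959. p̂ − p₀ = 0.069593.
Continuity correction 1/(2n) = 1/3394 = 0.000295.
Corrected numerator: |0.069593| − 0.000295 = 0.069298.
Null standard error: √(0.70·0.30/1697) = √0.000123748 = 0.011124.
z = +0.069298/0.011124 = 6.230.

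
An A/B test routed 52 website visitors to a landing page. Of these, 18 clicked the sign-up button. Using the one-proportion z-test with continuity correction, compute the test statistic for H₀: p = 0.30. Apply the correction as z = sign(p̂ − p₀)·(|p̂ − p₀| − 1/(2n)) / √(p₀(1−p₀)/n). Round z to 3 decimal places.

z = 0.575

The sample proportion is 18/52 = 0.34615. p̂ − p₀ = 0.046154.
Continuity correction 1/(2n) = 1/104 = 0.009615.
Corrected numerator: |0.046154| − 0.009615 = 0.036539.
Null standard error: √(0.30·0.70/52) = √0.004038462 = 0.063549.
z = (+)0.036539/0.063549 = 0.575.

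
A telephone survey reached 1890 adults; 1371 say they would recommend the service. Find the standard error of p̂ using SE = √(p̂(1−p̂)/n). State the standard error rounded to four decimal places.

With x = 1371 successes in n = 1890, p̂ = 0.72540.
p̂(1−p̂) = 0.199195.
SE = √(0.199195/1890) = 0.0103.

SE = 0.0103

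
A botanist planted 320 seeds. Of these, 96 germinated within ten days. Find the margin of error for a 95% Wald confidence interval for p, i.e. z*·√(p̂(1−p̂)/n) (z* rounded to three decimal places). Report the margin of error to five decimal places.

p̂ = 96/320 = 0.30000.
SE(p̂) = √(0.30000·0.70000/320) = 0.025617.
For 95% confidence, z* = 1.960.
ME = 1.960·0.025617 = 0.05021.

ME = 0.05021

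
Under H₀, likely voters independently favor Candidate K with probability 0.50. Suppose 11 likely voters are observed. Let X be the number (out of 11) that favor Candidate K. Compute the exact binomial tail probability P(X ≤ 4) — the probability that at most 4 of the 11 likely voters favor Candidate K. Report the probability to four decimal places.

X is binomial with n = 11 and p = 0.50.
P(X ≤ 4) = Σ_{j=0}^{4} C(11,j)·0.50^j·0.50^{11−j}.
= 0.000488 + 0.005371 + 0.026855 + 0.080566 + 0.161133 = 0.2744.

P = 0.2744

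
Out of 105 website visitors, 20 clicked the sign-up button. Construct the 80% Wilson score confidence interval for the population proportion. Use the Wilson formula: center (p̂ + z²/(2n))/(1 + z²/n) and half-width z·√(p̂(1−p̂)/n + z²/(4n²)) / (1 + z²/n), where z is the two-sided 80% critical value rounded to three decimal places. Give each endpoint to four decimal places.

(0.1463, 0.2442)

Here p̂ = 20/105 = 0.19048 and z = 1.282 (z² = 1.643524).
Denominator 1 + z²/n = 1 + 1.643524/105 = 1.015653.
Adjusted center: (0.19048 + z²/(2n))/1.015653 = 0.19525.
Radicand: p̂(1−p̂)/n + z²/(4n²) = 0.001468524 + 0.000037268 = 0.001505792.
Half-width = 1.282·√0.001505792/1.015653 = 0.04898.
So the interval runs from 0.1463 to 0.2442.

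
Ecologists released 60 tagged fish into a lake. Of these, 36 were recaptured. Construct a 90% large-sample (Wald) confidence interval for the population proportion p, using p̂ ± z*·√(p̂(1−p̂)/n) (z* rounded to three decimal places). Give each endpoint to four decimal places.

(0.4960, 0.7040)

Sample proportion p̂ = 36/60 = 0.60000.
Standard error of p̂: √(0.240000/60) = √0.004000000 = 0.063246.
The 90% critical value is z* = 1.645.
Margin of error: 1.645 × 0.063246 = 0.10404.
So the interval runs from 0.4960 to 0.7040.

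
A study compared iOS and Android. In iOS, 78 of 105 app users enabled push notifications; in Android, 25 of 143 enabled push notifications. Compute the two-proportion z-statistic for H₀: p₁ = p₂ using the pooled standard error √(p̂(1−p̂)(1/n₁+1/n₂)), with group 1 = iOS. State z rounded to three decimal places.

Sample proportions: p̂₁ = 78/105 = 0.74286 and p̂₂ = 25/143 = 0.17483.
Pooling: p̂ = 103/248 = 0.41532.
Pooled SE = √[0.2428297·0.01651682] ≈ 0.063331.
z = 0.56803/0.063331 = 8.969.

z = 8.969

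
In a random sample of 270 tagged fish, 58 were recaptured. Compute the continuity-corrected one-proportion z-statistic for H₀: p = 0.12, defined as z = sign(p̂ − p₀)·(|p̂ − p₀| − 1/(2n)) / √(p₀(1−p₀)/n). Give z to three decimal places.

z = 4.701

With x = 58 successes in n = 270, p̂ = 0.21481. p̂ − p₀ = 0.094815.
1/(2n) = 0.001852.
Corrected numerator: |0.094815| − 0.001852 = 0.092963.
SE₀ = √(0.12·0.88/270) = 0.019777.
z = (+)0.092963/0.019777 = 4.701.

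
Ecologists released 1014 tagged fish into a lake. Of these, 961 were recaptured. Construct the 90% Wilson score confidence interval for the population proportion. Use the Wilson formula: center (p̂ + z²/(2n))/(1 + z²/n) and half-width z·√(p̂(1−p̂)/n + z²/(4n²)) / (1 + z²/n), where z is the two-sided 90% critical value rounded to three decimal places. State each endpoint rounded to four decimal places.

(0.9350, 0.9581)

Here p̂ = 961/1014 = 0.94773 and z = 1.645 (z² = 2.706025).
1 + z²/n = 1.002669.
Center = (0.94773 + 0.001334)/1.002669 = 0.94654.
Radicand: p̂(1−p̂)/n + z²/(4n²) = 0.000048852 + 0.000000658 = 0.000049510.
Half-width = z·√(radicand)/denom = 1.645·0.007036/1.002669 = 0.01154.
Interval: 0.94654 ± 0.01154 → (0.9350, 0.9581).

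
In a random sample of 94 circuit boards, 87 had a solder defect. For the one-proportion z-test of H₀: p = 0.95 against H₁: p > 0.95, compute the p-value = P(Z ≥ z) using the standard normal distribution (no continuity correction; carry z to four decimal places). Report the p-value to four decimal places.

p-value = 0.8618

Sample proportion p̂ = 87/94 = 0.92553.
Null standard error: √(0.95·0.05/94) = √0.000505319 = 0.022479.
z = (p̂ − p₀)/SE = (87/94 − 0.95)/0.022479 ≈ -1.0885.
From the standard normal, P(Z ≥ z) = 0.8618.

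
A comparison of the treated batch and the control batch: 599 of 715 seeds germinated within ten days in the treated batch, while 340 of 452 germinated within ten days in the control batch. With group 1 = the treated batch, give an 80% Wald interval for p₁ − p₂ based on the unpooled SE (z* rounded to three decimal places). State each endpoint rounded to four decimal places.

(0.0541, 0.1170)

p̂₁ = 0.83776, p̂₂ = 0.75221, so the observed difference is 0.08555.
Unpooled SE = √(p̂₁(1−p̂₁)/n₁ + p̂₂(1−p̂₂)/n₂) = √(0.000190093 + 0.000412365) = 0.024545.
The 80% critical value is z* = 1.282. Margin of error = 0.03147.
CI: 0.08555 ± 0.03147 = (0.0541, 0.1170).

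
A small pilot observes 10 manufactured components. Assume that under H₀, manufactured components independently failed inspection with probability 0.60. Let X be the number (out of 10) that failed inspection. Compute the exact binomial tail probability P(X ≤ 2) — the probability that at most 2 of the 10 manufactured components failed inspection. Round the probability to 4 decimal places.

X ~ Binomial(n=10, p=0.60).
P(X ≤ 2) = C(10,0)·0.60^0·0.40^10 + C(10,1)·0.60^1·0.40^9 + C(10,2)·0.60^2·0.40^8.
= 0.000105 + 0.001573 + 0.010617 = 0.0123.

P = 0.0123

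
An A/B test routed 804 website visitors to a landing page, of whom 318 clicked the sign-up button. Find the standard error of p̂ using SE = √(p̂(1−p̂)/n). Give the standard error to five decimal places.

SE = 0.01724

Sample proportion p̂ = 318/804 = 0.39552.
p̂(1−p̂) = 0.239084.
SE = √(0.239084/804) = 0.01724.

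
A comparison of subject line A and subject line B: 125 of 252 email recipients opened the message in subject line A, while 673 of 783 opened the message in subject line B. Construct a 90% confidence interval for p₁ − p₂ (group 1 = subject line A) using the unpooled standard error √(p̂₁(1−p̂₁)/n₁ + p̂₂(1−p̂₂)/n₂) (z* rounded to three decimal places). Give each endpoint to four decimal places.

(-0.4192, -0.3078)

p̂₁ = 0.49603, p̂₂ = 0.85951, so the observed difference is -0.36348.
Unpooled SE = √(p̂₁(1−p̂₁)/n₁ + p̂₂(1−p̂₂)/n₂) = √(0.000992001 + 0.000154214) = 0.033856.
z* = 1.645 at the 90% level. Margin = 1.645·0.033856 = 0.05569.
CI: -0.36348 ± 0.05569 = (-0.4192, -0.3078).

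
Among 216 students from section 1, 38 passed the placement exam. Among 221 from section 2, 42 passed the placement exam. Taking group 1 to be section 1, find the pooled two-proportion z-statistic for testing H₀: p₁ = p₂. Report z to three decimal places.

Sample proportions: p̂₁ = 38/216 = 0.17593 and p̂₂ = 42/221 = 0.19005.
Pooling: p̂ = 80/437 = 0.18307.
SE = √[p̂(1−p̂)(1/n₁+1/n₂)] = √[0.18307·0.81693·(1/216+1/221)] ≈ 0.037001.
z = (p̂₁ − p̂₂)/SE = (0.17593 − 0.19005)/0.037001 = -0.01412/0.037001 = -0.382.

z = -0.382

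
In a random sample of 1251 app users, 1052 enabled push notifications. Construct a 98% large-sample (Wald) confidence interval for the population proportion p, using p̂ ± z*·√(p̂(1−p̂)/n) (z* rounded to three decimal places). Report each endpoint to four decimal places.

(0.8169, 0.8650)

Sample proportion p̂ = 1052/1251 = 0.84093.
Standard error of p̂: √(0.133769/1251) = √0.000106929 = 0.010341.
The 98% critical value is z* = 2.326.
Margin = 2.326·0.010341 = 0.02405.
CI: 0.84093 ± 0.02405 = (0.8169, 0.8650).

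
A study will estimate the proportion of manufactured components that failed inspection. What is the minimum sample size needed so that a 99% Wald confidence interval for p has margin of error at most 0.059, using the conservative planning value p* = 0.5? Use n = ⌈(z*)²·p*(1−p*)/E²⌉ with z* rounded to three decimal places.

For 99% confidence, z* = 2.576.
p*(1−p*) = 0.50·0.50 = 0.2500.
(z*)²·p*(1−p*)/E² = 6.635776·0.2500/0.003481 = 476.571.
⌈476.571⌉ = 477.

n = 477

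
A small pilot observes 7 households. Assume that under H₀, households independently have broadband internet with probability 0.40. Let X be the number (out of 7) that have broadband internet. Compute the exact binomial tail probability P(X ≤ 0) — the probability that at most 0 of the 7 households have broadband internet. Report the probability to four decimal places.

P = 0.0280

X ~ Binomial(n=7, p=0.40).
P(X ≤ 0) = C(7,0)·0.40^0·0.60^7.
= 0.027994 = 0.0280.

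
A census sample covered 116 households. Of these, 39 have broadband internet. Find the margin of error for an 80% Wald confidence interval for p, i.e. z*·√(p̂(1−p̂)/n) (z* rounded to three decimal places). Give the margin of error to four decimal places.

Sample proportion p̂ = 39/116 = 0.33621.
Standard error of p̂: √(0.223172/116) = √0.001923895 = 0.043862.
The 80% critical value is z* = 1.282.
ME = 1.282·0.043862 = 0.0562.

ME = 0.0562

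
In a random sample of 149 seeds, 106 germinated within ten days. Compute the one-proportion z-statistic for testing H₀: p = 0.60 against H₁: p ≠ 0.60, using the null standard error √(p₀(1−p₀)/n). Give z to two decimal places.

The sample proportion is 106/149 = 0.71141.
SE₀ = √(0.60·0.40/149) = 0.040134.
z = (p̂ − p₀)/SE = (0.71141 − 0.60)/0.040134 = 2.78.

z = 2.78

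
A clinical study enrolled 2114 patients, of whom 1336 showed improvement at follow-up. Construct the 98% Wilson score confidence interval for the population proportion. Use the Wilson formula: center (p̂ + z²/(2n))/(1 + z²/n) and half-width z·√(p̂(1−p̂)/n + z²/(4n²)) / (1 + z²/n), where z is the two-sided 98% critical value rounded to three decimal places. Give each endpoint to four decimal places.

(0.6073, 0.6560)

p̂ = 1336/2114 = 0.63198; z = 2.326, so z² = 5.410276.
1 + z²/n = 1.002559.
Center = (0.63198 + 0.001280)/1.002559 = 0.63164.
Radicand: p̂(1−p̂)/n + z²/(4n²) = 0.000110020 + 0.000000303 = 0.000110323.
Half-width = 2.326·√0.000110323/1.002559 = 0.02437.
Interval: 0.63164 ± 0.02437 → (0.6073, 0.6560).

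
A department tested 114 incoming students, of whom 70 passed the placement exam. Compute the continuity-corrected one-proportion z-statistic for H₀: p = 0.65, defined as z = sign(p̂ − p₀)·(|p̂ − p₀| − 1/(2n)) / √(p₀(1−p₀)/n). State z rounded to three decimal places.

The sample proportion is 70/114 = 0.61404. p̂ − p₀ = -0.035965.
1/(2n) = 0.004386.
Corrected numerator: |-0.035965| − 0.004386 = 0.031579.
SE₀ = √(0.65·0.35/114) = 0.044672.
z = (−)0.031579/0.044672 = -0.707.

z = -0.707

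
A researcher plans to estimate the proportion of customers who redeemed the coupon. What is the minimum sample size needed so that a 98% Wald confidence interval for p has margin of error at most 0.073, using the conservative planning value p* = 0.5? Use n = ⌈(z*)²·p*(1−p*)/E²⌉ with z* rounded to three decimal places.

n = 254

The 98% critical value is z* = 2.326.
p*(1−p*) = 0.2500.
(z*)²·p*(1−p*)/E² = 5.410276·0.2500/0.005329 = 253.813.
⌈253.813⌉ = 254.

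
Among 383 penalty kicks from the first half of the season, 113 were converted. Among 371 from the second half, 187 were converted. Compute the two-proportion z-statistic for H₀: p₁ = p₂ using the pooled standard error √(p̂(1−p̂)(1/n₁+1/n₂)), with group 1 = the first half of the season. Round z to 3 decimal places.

z = -5.862

p̂₁ = 113/383 = 0.29504, p̂₂ = 187/371 = 0.50404.
Pooled p̂ = (113+187)/(383+371) = 300/754 = 0.39788.
SE = √[p̂(1−p̂)(1/n₁+1/n₂)] = √[0.39788·0.60212·(1/383+1/371)] ≈ 0.035655.
z = -0.20900/0.035655 = -5.862.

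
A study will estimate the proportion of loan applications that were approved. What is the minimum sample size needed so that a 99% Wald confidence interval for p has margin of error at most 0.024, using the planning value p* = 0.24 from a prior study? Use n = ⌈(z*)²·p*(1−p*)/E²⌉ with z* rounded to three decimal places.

n = 2102

z* = 2.576 at the 99% level.
p*(1−p*) = 0.1824.
(z*)²·p*(1−p*)/E² = 6.635776·0.1824/0.000576 = 2101.329.
⌈2101.329⌉ = 2102.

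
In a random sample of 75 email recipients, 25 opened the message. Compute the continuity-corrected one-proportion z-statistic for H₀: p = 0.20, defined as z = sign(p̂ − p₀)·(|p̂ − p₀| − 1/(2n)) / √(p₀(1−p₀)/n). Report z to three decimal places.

The sample proportion is 25/75 = 0.33333. p̂ − p₀ = 0.133333.
1/(2n) = 0.006667.
Corrected numerator: |0.133333| − 0.006667 = 0.126666.
SE₀ = √(0.20·0.80/75) = 0.046188.
z = +0.126666/0.046188 = 2.742.

z = 2.742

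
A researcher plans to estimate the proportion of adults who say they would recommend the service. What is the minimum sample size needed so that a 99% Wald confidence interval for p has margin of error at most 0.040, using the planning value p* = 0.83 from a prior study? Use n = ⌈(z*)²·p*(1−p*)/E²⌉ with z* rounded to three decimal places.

n = 586

For 99% confidence, z* = 2.576.
p*(1−p*) = 0.83·0.17 = 0.1411.
(z*)²·p*(1−p*)/E² = 6.635776·0.1411/0.001600 = 585.192.
Rounding up, n = 586.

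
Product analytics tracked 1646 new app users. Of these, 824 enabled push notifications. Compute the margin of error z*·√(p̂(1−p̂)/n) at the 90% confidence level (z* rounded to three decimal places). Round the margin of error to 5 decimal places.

ME = 0.02027

Sample proportion p̂ = 824/1646 = 0.50061.
SE = √(p̂(1−p̂)/n) = √(0.250000/1646) = 0.012324.
For 90% confidence, z* = 1.645.
ME = 1.645·0.012324 = 0.02027.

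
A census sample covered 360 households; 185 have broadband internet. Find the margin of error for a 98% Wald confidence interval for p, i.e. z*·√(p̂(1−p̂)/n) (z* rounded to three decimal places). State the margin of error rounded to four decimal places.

The sample proportion is 185/360 = 0.51389.
SE = √(p̂(1−p̂)/n) = √(0.249807/360) = 0.026342.
The 98% critical value is z* = 2.326.
So ME = 0.0613.

ME = 0.0613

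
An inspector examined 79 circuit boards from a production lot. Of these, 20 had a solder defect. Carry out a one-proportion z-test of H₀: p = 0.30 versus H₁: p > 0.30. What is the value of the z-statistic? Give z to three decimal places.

p̂ = 20/79 = 0.25316.
SE₀ = √(0.30·0.70/79) = 0.051558.
Test statistic: z = -0.04684/0.051558 = -0.908.

z = -0.908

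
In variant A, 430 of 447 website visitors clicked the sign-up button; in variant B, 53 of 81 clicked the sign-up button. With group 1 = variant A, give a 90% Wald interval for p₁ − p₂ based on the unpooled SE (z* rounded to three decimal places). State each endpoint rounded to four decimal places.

p̂₁ = 430/447 = 0.96197, p̂₂ = 53/81 = 0.65432; p̂₁ − p̂₂ = 0.30765.
Unpooled SE = √(p̂₁(1−p̂₁)/n₁ + p̂₂(1−p̂₂)/n₂) = √(0.000081846 + 0.002792408) = 0.053612.
z* = 1.645 at the 90% level. Margin = 1.645·0.053612 = 0.08819.
CI: 0.30765 ± 0.08819 = (0.2195, 0.3958).

(0.2195, 0.3958)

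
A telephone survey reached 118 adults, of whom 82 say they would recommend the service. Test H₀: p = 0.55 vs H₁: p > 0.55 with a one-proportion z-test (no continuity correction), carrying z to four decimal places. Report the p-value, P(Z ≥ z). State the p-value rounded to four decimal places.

Sample proportion p̂ = 82/118 = 0.69492.
Under H₀, SE = √(p₀(1−p₀)/n) = √(0.55·0.45/118) = √0.002097458 = 0.045798.
Test statistic (full precision, shown to 4 dp): z = (82/118 − 0.55)/SE₀ ≈ 3.1642.
From the standard normal, P(Z ≥ z) = 0.0008.

p-value = 0.0008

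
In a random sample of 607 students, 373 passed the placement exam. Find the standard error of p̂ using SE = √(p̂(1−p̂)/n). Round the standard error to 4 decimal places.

The sample proportion is 373/607 = 0.61450.
p̂(1−p̂) = 0.61450·0.38550 = 0.236890.
SE = √(0.236890/607) = √0.000390264 = 0.0198.

SE = 0.0198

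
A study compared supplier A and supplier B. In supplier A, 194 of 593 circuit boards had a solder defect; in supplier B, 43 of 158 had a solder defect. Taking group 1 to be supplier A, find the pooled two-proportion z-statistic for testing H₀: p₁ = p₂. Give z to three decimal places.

z = 1.322

p̂₁ = 194/593 = 0.32715, p̂₂ = 43/158 = 0.27215.
Pooled p̂ = (194+43)/(593+158) = 237/751 = 0.31558.
SE = √[p̂(1−p̂)(1/n₁+1/n₂)] = √[0.31558·0.68442·(1/593+1/158)] ≈ 0.041608.
z = (p̂₁ − p̂₂)/SE = (0.32715 − 0.27215)/0.041608 = 0.05500/0.041608 = 1.322.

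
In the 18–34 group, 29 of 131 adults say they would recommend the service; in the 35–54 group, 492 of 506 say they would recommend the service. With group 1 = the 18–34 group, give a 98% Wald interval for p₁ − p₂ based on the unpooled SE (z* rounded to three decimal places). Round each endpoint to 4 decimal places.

(-0.8370, -0.6649)

p̂₁ = 29/131 = 0.22137, p̂₂ = 492/506 = 0.97233; p̂₁ − p̂₂ = -0.75096.
Unpooled SE = √(p̂₁(1−p̂₁)/n₁ + p̂₂(1−p̂₂)/n₂) = √(0.001315783 + 0.000053167) = 0.036999.
The 98% critical value is z* = 2.326. Margin = 2.326·0.036999 = 0.08606.
Interval: -0.75096 ± 0.08606 → (-0.8370, -0.6649).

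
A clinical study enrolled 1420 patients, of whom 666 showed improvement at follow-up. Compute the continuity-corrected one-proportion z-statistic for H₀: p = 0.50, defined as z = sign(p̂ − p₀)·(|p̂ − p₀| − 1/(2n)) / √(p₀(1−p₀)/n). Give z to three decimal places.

p̂ = 666/1420 = 0.46901. p̂ − p₀ = -0.030986.
1/(2n) = 0.000352.
Corrected numerator: |-0.030986| − 0.000352 = 0.030634.
Under H₀, SE = √(p₀(1−p₀)/n) = √(0.50·0.50/1420) = √0.000176056 = 0.013269.
z = −0.030634/0.013269 = -2.309.

z = -2.309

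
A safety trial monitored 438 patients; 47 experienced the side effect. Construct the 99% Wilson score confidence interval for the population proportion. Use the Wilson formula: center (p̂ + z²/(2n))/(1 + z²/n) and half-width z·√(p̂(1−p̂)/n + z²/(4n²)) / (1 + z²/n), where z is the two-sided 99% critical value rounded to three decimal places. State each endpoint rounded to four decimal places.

p̂ = 47/438 = 0.10731; z = 2.576, so z² = 6.635776.
1 + z²/n = 1.015150.
Center = (0.10731 + 0.007575)/1.015150 = 0.11317.
Radicand: p̂(1−p̂)/n + z²/(4n²) = 0.000218702 + 0.000008647 = 0.000227349.
Half-width = 2.576·√0.000227349/1.015150 = 0.03826.
So the interval runs from 0.0749 to 0.1514.

(0.0749, 0.1514)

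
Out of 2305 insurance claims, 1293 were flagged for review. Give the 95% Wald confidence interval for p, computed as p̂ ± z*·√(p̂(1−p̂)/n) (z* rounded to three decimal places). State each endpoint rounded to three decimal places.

The sample proportion is 1293/2305 = 0.56095.
Standard error of p̂: √(0.246285/2305) = √0.000106848 = 0.010337.
For 95% confidence, z* = 1.960.
Margin of error: 1.960 × 0.010337 = 0.02026.
Interval: 0.56095 ± 0.02026 → (0.541, 0.581).

(0.541, 0.581)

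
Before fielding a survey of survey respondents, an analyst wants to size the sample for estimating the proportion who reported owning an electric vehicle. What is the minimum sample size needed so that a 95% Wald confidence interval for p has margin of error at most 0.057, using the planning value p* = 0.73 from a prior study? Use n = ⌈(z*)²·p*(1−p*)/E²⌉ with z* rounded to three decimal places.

n = 234

The 95% critical value is z* = 1.960.
p*(1−p*) = 0.1971.
Required n before rounding: 3.841600 × 0.1971 / 0.057² = 233.050.
Rounding up, n = 234.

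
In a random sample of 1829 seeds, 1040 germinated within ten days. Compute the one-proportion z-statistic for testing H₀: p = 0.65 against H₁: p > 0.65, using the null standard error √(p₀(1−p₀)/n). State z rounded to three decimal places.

z = -7.297

Sample proportion p̂ = 1040/1829 = 0.56862.
SE₀ = √(0.65·0.35/1829) = 0.011153.
Test statistic: z = -0.08138/0.011153 = -7.297.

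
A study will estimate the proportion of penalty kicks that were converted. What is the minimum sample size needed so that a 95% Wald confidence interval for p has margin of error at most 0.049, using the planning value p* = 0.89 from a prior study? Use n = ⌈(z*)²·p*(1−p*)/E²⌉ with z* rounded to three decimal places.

n = 157

z* = 1.960 at the 95% level.
p*(1−p*) = 0.0979.
(z*)²·p*(1−p*)/E² = 3.841600·0.0979/0.002401 = 156.640.
Rounding up, n = 157.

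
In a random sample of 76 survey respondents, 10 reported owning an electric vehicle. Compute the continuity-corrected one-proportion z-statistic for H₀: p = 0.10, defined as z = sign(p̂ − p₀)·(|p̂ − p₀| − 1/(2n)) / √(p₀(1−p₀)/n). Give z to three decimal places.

z = 0.726

p̂ = 10/76 = 0.13158. p̂ − p₀ = 0.031579.
1/(2n) = 0.006579.
Corrected numerator: |0.031579| − 0.006579 = 0.025000.
SE₀ = √(0.10·0.90/76) = 0.034412.
z = (+)0.025000/0.034412 = 0.726.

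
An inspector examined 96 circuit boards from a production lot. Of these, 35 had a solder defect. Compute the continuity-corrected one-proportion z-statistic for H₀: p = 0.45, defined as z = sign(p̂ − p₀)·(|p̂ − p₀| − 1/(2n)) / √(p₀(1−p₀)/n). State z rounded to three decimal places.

z = -1.580

Sample proportion p̂ = 35/96 = 0.36458. p̂ − p₀ = -0.085417.
Continuity correction 1/(2n) = 1/192 = 0.005208.
Corrected numerator: |-0.085417| − 0.005208 = 0.080209.
SE₀ = √(0.45·0.55/96) = 0.050775.
z = (−)0.080209/0.050775 = -1.580.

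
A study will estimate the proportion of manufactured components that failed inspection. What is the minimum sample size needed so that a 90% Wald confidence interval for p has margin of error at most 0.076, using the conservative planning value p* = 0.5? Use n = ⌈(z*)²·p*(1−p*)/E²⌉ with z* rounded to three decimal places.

n = 118

For 90% confidence, z* = 1.645.
p*(1−p*) = 0.2500.
(z*)²·p*(1−p*)/E² = 2.706025·0.2500/0.005776 = 117.124.
Rounding up, n = 118.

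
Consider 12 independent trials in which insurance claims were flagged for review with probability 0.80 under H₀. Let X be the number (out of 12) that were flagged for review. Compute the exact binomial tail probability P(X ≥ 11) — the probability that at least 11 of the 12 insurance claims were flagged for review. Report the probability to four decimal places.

X ~ Binomial(n=12, p=0.80).
P(X ≥ 11) = C(12,11)·0.80^11·0.20^1 + C(12,12)·0.80^12·0.20^0.
= 0.206158 + 0.068719 = 0.2749.

P = 0.2749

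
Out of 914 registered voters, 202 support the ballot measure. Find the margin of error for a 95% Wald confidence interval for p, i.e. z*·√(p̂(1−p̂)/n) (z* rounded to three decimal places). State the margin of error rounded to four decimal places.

ME = 0.0269

The sample proportion is 202/914 = 0.22101.
SE = √(p̂(1−p̂)/n) = √(0.172163/914) = 0.013724.
For 95% confidence, z* = 1.960.
So ME = 0.0269.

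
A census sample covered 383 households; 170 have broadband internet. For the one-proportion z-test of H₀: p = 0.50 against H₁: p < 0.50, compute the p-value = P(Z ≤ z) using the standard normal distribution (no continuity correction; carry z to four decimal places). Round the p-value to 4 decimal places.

p-value = 0.0140

The sample proportion is 170/383 = 0.44386.
Under H₀, SE = √(p₀(1−p₀)/n) = √(0.50·0.50/383) = √0.000652742 = 0.025549.
z = (p̂ − p₀)/SE = (170/383 − 0.50)/0.025549 ≈ -2.1972.
From the standard normal, P(Z ≤ z) = 0.0140.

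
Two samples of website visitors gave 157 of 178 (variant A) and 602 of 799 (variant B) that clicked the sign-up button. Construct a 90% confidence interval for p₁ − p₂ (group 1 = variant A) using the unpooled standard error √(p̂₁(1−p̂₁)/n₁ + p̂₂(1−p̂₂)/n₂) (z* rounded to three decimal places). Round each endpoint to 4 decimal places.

p̂₁ = 0.88202, p̂₂ = 0.75344, so the observed difference is 0.12858.
Unpooled SE = √(p̂₁(1−p̂₁)/n₁ + p̂₂(1−p̂₂)/n₂) = √(0.000584600 + 0.000232500) = 0.028585.
The 90% critical value is z* = 1.645. Margin = 1.645·0.028585 = 0.04702.
CI: 0.12858 ± 0.04702 = (0.0816, 0.1756).

(0.0816, 0.1756)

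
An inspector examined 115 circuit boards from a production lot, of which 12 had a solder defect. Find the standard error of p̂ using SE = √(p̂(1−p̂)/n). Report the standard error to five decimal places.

With x = 12 successes in n = 115, p̂ = 0.10435.
p̂(1−p̂) = 0.093461.
SE = √(0.093461/115) = 0.02851.

SE = 0.02851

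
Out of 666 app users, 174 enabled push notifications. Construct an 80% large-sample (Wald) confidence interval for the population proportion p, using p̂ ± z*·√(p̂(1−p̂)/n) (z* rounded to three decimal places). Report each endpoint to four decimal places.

With x = 174 successes in n = 666, p̂ = 0.26126.
SE(p̂) = √(0.26126·0.73874/666) = 0.017023.
The 80% critical value is z* = 1.282.
Margin = 1.282·0.017023 = 0.02182.
Interval: 0.26126 ± 0.02182 → (0.2394, 0.2831).

(0.2394, 0.2831)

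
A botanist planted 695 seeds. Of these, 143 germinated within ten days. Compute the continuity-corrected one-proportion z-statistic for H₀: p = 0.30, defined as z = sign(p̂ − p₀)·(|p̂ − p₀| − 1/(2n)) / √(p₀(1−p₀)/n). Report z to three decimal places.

z = -5.380

With x = 143 successes in n = 695, p̂ = 0.20576. p̂ − p₀ = -0.094245.
1/(2n) = 0.000719.
Corrected numerator: |-0.094245| − 0.000719 = 0.093526.
Under H₀, SE = √(p₀(1−p₀)/n) = √(0.30·0.70/695) = √0.000302158 = 0.017383.
z = −0.093526/0.017383 = -5.380.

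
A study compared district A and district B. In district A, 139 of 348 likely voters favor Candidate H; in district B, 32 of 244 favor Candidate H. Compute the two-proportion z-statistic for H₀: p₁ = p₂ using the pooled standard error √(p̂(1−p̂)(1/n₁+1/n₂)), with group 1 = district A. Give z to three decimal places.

p̂₁ = 139/348 = 0.39943, p̂₂ = 32/244 = 0.13115.
Pooled p̂ = (139+32)/(348+244) = 171/592 = 0.28885.
Pooled SE = √[0.2054162·0.00697192] ≈ 0.037844.
z = 0.26828/0.037844 = 7.089.

z = 7.089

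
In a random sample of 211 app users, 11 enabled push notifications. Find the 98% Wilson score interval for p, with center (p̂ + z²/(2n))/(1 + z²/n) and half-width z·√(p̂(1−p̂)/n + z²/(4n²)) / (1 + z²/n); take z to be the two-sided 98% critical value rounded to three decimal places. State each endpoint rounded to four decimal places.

(0.0264, 0.1002)

p̂ = 11/211 = 0.05213; z = 2.326, so z² = 5.410276.
Denominator 1 + z²/n = 1 + 5.410276/211 = 1.025641.
Center = (0.05213 + 0.012821)/1.025641 = 0.06333.
Radicand: p̂(1−p̂)/n + z²/(4n²) = 0.000234194 + 0.000030380 = 0.000264574.
Half-width = 2.326·√0.000264574/1.025641 = 0.03689.
So the interval runs from 0.0264 to 0.1002.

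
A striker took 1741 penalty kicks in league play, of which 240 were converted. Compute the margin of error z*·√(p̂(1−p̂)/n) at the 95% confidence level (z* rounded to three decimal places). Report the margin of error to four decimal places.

The sample proportion is 240/1741 = 0.13785.
Standard error of p̂: √(0.118849/1741) = √0.000068265 = 0.008262.
z* = 1.960 at the 95% level.
ME = 1.960·0.008262 = 0.0162.

ME = 0.0162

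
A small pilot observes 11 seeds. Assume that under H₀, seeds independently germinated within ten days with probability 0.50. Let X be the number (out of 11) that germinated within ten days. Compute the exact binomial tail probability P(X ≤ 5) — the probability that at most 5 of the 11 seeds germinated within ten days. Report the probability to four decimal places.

P = 0.5000

X ~ Binomial(n=11, p=0.50).
P(X ≤ 5) = Σ_{j=0}^{5} C(11,j)·0.50^j·0.50^{11−j}.
= 0.000488 + 0.005371 + 0.026855 + 0.080566 + 0.161133 + 0.225586 = 0.5000.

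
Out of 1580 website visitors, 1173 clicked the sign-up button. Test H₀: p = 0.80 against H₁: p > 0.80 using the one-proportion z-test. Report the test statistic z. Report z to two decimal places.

The sample proportion is 1173/1580 = 0.74241.
SE₀ = √(0.80·0.20/1580) = 0.010063.
z = (p̂ − p₀)/SE = (0.74241 − 0.80)/0.010063 = -5.72.

z = -5.72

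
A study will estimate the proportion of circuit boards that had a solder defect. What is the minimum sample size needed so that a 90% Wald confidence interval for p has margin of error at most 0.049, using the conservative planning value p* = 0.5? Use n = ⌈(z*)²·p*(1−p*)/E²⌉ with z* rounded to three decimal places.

n = 282

z* = 1.645 at the 90% level.
p*(1−p*) = 0.2500.
Required n before rounding: 2.706025 × 0.2500 / 0.049² = 281.760.
Rounding up, n = 282.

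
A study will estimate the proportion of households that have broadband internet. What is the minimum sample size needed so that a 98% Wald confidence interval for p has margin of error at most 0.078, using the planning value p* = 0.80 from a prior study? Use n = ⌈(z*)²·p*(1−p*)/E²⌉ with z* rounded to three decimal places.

n = 143

For 98% confidence, z* = 2.326.
p*(1−p*) = 0.1600.
Required n before rounding: 5.410276 × 0.1600 / 0.078² = 142.282.
⌈142.282⌉ = 143.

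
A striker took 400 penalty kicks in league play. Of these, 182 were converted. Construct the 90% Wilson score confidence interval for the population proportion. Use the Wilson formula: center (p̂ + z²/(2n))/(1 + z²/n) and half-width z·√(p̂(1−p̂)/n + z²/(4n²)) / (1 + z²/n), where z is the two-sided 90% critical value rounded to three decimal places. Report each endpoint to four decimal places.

p̂ = 182/400 = 0.45500; z = 1.645, so z² = 2.706025.
Denominator 1 + z²/n = 1 + 2.706025/400 = 1.006765.
Adjusted center: (0.45500 + z²/(2n))/1.006765 = 0.45530.
Radicand: p̂(1−p̂)/n + z²/(4n²) = 0.000619937 + 0.000004228 = 0.000624165.
Half-width = 1.645·√0.000624165/1.006765 = 0.04082.
Interval: 0.45530 ± 0.04082 → (0.4145, 0.4961).

(0.4145, 0.4961)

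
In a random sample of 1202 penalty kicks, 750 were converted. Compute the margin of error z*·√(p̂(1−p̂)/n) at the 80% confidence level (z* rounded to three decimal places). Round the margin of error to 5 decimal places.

The sample proportion is 750/1202 = 0.62396.
SE = √(p̂(1−p̂)/n) = √(0.234634/1202) = 0.013972.
The 80% critical value is z* = 1.282.
So ME = 0.01791.

ME = 0.01791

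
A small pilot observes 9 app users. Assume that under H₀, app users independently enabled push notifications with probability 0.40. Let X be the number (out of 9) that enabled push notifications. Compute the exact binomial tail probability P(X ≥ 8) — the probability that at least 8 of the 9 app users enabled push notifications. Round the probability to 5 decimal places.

X ~ Binomial(n=9, p=0.40).
P(X ≥ 8) = C(9,8)·0.40^8·0.60^1 + C(9,9)·0.40^9·0.60^0.
= 0.003539 + 0.000262 = 0.00380.

P = 0.00380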